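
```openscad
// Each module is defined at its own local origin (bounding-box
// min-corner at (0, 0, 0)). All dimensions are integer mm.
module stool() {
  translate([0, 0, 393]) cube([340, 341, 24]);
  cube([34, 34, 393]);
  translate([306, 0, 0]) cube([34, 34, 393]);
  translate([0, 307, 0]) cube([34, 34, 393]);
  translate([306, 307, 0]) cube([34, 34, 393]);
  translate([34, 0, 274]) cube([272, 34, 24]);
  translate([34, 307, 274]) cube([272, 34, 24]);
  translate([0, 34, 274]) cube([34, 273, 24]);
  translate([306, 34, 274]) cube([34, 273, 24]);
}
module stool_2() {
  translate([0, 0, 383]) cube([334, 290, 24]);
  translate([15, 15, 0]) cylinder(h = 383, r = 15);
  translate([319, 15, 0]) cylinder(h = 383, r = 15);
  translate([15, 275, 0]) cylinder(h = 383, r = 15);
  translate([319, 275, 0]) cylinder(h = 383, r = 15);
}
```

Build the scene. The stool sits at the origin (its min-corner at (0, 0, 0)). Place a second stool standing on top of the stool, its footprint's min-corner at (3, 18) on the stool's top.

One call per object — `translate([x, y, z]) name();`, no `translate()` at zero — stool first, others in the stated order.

stool();
translate([3, 18, 417]) stool_2();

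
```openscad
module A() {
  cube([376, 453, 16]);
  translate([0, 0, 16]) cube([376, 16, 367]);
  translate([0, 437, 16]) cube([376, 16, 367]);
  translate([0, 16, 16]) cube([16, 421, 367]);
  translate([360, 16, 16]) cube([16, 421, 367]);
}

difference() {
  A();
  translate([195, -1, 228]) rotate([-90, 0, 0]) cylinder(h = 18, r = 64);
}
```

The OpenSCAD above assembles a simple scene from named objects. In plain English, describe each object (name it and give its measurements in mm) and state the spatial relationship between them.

A is an open storage box with external size 376×453×383 mm and wall thickness 16 mm (the base is also 16 mm thick). The base covers the whole footprint; the four walls stand on the base, with the y-facing walls full-width and the x-facing walls fitting between their inner faces.

The open box has a circular hole of radius 64 mm through its front wall, centred at (x = 195, z = 228).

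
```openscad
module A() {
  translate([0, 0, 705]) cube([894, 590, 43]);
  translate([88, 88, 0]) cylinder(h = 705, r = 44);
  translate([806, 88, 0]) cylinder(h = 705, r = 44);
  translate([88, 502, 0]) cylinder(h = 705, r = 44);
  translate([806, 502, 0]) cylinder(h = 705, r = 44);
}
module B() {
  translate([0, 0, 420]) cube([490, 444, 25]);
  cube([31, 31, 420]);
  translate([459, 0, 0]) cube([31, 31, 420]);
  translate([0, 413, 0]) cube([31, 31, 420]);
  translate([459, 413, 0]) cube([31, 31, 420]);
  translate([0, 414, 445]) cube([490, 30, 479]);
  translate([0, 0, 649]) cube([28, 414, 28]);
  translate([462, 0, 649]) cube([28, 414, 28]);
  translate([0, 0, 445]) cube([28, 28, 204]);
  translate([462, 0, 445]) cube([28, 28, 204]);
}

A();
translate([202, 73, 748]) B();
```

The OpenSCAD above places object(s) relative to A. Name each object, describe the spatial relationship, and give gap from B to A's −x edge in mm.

The chair's min-x is at 202; the table's min-x is 0; gap = 202 mm.

A is a table. B is a chair. The chair is on top of the table, centred. The gap from the chair to the table's −x edge is 202 mm.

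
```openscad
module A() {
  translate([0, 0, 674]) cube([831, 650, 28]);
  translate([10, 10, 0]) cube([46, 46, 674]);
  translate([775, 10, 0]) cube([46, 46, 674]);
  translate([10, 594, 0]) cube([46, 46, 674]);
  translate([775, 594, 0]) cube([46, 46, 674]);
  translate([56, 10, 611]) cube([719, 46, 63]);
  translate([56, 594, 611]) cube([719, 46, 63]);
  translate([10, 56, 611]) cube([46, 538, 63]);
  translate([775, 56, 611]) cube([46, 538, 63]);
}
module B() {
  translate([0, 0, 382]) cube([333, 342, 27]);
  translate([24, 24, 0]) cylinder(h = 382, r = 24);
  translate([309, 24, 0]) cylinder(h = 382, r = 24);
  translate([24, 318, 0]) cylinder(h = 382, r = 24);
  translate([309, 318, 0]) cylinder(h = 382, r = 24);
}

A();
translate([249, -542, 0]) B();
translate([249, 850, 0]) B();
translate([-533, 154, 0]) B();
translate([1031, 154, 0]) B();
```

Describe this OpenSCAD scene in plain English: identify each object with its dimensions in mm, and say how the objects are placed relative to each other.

A is a table: top 831 mm (x) × 650 mm (y), 28 mm thick, upper face at z = 702 mm, on four 46×46 mm square legs, each inset 10 mm from the nearest pair of top edges, running from z = 0 to the bottom of the top. Four apron rails, 46 mm thick and 63 mm tall, run between adjacent legs with their top edges flush with the underside of the top and their outer faces flush with the legs' outer faces.

B is a four-legged stool. The seat is 333×342 mm, 27 mm thick, top at z = 409 mm. It stands on four round legs, each 48 mm in diameter, from z = 0 to the seat underside, each leg's axis is inset half a diameter from the nearest pair of seat edges (so the leg's bounding box is flush with the corner).

Four stools sit around the table at the −y, +y, −x, +x sides.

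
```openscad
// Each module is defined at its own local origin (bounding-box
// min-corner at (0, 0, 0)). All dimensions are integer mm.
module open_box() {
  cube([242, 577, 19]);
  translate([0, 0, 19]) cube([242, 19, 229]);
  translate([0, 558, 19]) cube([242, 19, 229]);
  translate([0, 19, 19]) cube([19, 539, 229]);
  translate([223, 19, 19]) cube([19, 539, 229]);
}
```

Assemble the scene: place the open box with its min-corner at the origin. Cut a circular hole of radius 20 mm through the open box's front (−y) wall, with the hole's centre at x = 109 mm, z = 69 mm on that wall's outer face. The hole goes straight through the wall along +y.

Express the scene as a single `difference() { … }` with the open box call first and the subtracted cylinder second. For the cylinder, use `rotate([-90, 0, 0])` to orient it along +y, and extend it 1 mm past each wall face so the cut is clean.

difference() {
  open_box();
  translate([109, -1, 69]) rotate([-90, 0, 0]) cylinder(h = 21, r = 20);
}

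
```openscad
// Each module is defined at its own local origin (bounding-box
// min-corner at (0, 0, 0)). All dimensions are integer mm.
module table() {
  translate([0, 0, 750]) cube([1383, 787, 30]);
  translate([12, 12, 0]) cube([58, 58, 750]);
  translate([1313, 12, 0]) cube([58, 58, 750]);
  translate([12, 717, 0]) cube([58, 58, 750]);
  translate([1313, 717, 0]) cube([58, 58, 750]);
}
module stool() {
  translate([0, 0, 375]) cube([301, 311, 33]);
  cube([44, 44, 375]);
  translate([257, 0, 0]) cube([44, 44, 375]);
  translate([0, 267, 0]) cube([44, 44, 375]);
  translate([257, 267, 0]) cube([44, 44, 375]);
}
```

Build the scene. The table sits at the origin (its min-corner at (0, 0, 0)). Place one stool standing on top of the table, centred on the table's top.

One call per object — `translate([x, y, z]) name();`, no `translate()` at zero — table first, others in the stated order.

table();
translate([541, 238, 780]) stool();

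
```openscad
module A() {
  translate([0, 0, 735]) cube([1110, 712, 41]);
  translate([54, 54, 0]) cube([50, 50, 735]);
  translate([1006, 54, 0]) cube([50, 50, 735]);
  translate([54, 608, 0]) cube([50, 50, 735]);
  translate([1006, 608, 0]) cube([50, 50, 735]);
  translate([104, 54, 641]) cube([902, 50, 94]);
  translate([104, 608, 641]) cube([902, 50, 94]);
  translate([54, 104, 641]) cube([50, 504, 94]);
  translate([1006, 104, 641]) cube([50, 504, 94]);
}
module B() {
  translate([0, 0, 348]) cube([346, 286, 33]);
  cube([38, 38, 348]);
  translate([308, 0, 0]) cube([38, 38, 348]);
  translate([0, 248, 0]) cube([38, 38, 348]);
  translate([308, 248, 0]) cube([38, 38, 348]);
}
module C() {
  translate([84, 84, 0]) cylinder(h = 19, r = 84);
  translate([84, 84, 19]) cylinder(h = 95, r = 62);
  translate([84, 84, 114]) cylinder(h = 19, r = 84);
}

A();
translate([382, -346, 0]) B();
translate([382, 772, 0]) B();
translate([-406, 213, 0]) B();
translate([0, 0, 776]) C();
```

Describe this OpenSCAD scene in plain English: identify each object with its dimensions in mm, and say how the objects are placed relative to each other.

A is a rectangular dining table. The top is 1110×712×41 mm with its upper surface at z = 776 mm. It stands on four 50×50 mm square legs, each inset 54 mm from the nearest pair of top edges, running from the floor to the underside of the top. Four apron rails, 50 mm thick and 94 mm tall, run between adjacent legs with their top edges flush with the underside of the top and their outer faces flush with the legs' outer faces.

B is a four-legged stool. The seat is a 346×286×33 mm slab whose top surface is at z = 381 mm; four square legs, each 38×38 mm in cross-section, run from the floor (z = 0) to the underside of the seat, each flush with a corner of the seat.

C is a spool: two coaxial disc flanges of radius 84 mm and thickness 19 mm, joined by a core cylinder of radius 62 mm and height 95 mm. The lower flange rests on z = 0 and the three cylinders share a vertical axis.

Three stools sit around the table at the −y, +y, −x sides. The spool is on top of the table.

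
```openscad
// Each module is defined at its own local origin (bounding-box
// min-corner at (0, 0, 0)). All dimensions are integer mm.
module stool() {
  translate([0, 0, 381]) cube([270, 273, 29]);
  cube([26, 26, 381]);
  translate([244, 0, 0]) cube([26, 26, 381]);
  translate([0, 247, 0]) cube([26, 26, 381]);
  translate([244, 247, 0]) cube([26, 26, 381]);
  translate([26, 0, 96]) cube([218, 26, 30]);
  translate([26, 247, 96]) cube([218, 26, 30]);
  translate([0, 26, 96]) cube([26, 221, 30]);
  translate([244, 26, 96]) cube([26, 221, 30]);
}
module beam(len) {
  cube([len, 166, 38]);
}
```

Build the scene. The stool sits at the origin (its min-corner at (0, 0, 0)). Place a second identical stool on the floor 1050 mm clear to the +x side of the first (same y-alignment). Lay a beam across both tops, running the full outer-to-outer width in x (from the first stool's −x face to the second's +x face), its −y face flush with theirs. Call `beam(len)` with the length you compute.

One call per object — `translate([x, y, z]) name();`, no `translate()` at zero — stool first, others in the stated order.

stool();
translate([1320, 0, 0]) stool();
translate([0, 0, 410]) beam(1590);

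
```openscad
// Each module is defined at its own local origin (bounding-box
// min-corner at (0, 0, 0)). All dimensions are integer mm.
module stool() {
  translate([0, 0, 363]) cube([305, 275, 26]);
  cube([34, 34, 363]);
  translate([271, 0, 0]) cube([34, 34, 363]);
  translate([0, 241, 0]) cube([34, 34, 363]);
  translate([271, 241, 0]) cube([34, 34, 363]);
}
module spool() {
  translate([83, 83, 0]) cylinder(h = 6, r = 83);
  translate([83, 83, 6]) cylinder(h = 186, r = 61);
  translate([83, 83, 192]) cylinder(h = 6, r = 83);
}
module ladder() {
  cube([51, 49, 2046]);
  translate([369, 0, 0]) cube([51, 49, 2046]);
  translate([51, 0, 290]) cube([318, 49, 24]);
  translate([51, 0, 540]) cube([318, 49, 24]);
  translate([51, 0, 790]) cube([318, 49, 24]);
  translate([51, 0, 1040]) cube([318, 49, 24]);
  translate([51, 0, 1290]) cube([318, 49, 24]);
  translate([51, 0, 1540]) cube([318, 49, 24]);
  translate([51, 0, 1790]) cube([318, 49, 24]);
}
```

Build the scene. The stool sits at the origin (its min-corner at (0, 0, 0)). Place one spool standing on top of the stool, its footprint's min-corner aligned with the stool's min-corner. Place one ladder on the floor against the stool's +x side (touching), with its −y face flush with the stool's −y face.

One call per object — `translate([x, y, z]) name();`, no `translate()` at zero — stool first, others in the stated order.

stool();
translate([0, 0, 389]) spool();
translate([305, 0, 0]) ladder();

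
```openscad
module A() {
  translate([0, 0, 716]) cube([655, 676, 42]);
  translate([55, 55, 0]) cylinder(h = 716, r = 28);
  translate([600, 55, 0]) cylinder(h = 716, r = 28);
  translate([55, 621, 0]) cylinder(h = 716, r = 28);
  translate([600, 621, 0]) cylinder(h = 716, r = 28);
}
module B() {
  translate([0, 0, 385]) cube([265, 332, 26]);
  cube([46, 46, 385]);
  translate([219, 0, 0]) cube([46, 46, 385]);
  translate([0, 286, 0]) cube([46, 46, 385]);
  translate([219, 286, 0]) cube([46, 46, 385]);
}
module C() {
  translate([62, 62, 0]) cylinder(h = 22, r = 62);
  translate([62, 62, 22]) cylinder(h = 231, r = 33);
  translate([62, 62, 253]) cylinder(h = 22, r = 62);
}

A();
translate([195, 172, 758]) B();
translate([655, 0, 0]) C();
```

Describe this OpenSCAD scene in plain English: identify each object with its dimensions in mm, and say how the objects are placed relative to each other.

A is a rectangular dining table. The top is 655×676×42 mm with its upper surface at z = 758 mm. It stands on four round legs of 56 mm diameter, each leg's bounding box inset 27 mm from the nearest pair of top edges, running from the floor to the underside of the top.

B is a four-legged stool. The seat is a 265×332×26 mm slab whose top surface is at z = 411 mm; four square legs, each 46×46 mm in cross-section, run from the floor (z = 0) to the underside of the seat, each flush with a corner of the seat.

C is a spool: two coaxial disc flanges of radius 62 mm and thickness 22 mm, joined by a core cylinder of radius 33 mm and height 231 mm. The lower flange rests on z = 0 and the three cylinders share a vertical axis.

The stool is on top of the table, centred. The spool is against the table's +x side, with their −y faces flush.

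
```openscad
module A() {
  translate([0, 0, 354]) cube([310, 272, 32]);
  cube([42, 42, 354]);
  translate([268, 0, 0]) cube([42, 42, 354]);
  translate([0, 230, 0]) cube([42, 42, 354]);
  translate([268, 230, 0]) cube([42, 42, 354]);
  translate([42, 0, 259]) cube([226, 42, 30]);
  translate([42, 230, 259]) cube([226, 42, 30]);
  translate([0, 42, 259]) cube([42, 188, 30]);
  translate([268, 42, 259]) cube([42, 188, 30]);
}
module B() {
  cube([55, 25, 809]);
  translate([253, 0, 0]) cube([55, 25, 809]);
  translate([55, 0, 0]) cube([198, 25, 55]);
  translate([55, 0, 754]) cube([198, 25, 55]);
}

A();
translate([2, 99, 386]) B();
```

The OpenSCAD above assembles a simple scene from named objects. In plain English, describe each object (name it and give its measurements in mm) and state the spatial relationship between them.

A is a four-legged stool. The seat is a 310×272×32 mm slab whose top surface is at z = 386 mm; four square legs, each 42×42 mm in cross-section, run from the floor (z = 0) to the underside of the seat, each flush with a corner of the seat. Four stretchers, 42 mm wide and 30 mm tall, connect adjacent legs with their undersides at z = 259 mm, each running between the inner faces of the legs it joins and aligned with the legs' outer faces on the other axis.

B is a rectangular picture frame lying in the x–z plane (depth along y). The opening is 198 mm wide (x) by 699 mm tall (z), surrounded by a border 55 mm wide on all four sides. The frame is 25 mm deep and is made of two full-height vertical stiles with two horizontal rails fitted between them.

The picture frame is on top of the stool.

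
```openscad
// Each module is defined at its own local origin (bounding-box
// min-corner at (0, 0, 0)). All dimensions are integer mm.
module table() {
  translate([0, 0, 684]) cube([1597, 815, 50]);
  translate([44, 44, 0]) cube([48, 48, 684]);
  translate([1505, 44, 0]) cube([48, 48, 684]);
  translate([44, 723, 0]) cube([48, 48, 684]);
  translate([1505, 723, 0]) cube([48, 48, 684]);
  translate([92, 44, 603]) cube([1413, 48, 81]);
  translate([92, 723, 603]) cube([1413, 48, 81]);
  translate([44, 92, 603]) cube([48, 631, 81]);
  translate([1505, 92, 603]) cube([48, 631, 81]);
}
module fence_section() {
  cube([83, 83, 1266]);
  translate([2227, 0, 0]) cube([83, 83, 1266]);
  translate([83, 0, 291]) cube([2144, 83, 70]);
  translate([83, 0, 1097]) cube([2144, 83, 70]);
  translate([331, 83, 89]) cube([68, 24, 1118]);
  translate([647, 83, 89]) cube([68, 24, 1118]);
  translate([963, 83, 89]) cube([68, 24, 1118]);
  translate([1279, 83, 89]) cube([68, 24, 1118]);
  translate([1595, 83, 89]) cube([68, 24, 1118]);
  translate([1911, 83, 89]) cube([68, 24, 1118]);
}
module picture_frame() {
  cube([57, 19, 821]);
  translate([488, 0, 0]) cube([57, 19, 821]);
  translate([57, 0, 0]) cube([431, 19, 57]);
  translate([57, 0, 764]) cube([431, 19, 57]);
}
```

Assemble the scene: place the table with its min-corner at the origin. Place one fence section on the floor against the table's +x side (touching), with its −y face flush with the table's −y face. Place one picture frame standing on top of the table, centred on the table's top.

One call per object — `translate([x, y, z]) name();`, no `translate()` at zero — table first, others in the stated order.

table();
translate([1597, 0, 0]) fence_section();
translate([526, 398, 734]) picture_frame();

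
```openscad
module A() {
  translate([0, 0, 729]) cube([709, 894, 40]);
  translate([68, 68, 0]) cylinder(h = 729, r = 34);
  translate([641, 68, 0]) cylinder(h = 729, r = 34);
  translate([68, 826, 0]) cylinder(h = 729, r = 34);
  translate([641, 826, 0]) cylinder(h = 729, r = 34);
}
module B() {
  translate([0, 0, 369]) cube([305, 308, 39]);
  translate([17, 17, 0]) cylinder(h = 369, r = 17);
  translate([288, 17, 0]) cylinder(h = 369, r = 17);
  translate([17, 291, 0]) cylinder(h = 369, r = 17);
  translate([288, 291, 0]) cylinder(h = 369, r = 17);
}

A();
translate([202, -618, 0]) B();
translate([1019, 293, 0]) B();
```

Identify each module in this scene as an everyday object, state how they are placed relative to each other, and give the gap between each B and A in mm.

Each stool's nearest face is 310 mm from the table's bounding box.

A is a table. B is a stool. Two stools sit around the table at the −y, +x sides. The gap between each stool and the table is 310 mm.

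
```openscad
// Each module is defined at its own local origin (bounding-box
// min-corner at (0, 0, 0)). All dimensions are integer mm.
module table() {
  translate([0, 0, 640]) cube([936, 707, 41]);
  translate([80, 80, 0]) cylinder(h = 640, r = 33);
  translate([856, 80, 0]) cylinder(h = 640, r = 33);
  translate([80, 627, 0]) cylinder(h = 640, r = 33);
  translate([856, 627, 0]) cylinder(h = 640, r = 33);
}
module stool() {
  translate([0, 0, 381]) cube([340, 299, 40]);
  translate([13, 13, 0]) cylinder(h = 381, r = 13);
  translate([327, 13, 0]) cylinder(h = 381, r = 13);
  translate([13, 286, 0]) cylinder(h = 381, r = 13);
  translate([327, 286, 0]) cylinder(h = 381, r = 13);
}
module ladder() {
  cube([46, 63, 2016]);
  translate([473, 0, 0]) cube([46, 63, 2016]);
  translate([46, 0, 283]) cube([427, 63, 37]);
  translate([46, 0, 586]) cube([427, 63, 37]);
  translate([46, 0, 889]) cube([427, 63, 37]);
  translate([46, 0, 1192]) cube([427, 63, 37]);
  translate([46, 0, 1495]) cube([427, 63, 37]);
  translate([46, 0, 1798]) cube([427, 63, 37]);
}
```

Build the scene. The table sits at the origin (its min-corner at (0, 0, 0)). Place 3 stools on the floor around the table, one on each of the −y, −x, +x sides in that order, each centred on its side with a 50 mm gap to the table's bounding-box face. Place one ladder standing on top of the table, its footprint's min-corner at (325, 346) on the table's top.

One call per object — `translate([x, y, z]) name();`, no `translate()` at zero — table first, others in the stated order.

table();
translate([298, -349, 0]) stool();
translate([-390, 204, 0]) stool();
translate([986, 204, 0]) stool();
translate([325, 346, 681]) ladder();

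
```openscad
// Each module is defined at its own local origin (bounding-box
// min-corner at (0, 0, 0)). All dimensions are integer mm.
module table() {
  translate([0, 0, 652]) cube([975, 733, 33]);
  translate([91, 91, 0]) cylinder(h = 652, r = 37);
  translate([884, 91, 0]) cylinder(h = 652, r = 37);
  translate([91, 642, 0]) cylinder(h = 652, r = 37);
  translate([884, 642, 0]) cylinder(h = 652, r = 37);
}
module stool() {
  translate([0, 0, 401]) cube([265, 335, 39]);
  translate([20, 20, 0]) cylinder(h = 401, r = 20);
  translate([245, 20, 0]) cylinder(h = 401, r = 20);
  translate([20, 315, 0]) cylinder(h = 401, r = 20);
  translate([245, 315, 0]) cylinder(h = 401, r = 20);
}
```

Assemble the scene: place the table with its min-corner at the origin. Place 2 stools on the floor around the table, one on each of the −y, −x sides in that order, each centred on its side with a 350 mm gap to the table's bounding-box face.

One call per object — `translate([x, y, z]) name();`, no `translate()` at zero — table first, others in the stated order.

table();
translate([355, -685, 0]) stool();
translate([-615, 199, 0]) stool();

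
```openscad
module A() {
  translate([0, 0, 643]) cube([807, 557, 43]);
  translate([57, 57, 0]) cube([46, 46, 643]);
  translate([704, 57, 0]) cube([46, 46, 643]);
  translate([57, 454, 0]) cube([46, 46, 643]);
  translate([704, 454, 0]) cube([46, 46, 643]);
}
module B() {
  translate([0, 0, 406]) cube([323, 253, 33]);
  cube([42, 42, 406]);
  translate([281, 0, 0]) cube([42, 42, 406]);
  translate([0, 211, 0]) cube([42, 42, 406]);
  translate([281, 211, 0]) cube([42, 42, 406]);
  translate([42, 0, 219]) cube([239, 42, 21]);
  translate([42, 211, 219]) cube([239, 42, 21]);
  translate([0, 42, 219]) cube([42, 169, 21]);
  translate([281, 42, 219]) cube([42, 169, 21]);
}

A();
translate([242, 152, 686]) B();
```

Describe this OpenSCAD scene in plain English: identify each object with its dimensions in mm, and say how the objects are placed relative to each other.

A is a table: top 807 mm (x) × 557 mm (y), 43 mm thick, upper face at z = 686 mm, on four 46×46 mm square legs, each inset 57 mm from the nearest pair of top edges, running from z = 0 to the bottom of the top.

B is a simple wooden stool: a rectangular seat 323 mm (x) by 253 mm (y), 33 mm thick, top face at z = 439 mm, on four square legs, each 42×42 mm in cross-section. The legs rest on z = 0, each flush with a corner of the seat. Four stretchers, 42 mm wide and 21 mm tall, connect adjacent legs with their undersides at z = 219 mm, each running between the inner faces of the legs it joins and aligned with the legs' outer faces on the other axis.

The stool is on top of the table, centred.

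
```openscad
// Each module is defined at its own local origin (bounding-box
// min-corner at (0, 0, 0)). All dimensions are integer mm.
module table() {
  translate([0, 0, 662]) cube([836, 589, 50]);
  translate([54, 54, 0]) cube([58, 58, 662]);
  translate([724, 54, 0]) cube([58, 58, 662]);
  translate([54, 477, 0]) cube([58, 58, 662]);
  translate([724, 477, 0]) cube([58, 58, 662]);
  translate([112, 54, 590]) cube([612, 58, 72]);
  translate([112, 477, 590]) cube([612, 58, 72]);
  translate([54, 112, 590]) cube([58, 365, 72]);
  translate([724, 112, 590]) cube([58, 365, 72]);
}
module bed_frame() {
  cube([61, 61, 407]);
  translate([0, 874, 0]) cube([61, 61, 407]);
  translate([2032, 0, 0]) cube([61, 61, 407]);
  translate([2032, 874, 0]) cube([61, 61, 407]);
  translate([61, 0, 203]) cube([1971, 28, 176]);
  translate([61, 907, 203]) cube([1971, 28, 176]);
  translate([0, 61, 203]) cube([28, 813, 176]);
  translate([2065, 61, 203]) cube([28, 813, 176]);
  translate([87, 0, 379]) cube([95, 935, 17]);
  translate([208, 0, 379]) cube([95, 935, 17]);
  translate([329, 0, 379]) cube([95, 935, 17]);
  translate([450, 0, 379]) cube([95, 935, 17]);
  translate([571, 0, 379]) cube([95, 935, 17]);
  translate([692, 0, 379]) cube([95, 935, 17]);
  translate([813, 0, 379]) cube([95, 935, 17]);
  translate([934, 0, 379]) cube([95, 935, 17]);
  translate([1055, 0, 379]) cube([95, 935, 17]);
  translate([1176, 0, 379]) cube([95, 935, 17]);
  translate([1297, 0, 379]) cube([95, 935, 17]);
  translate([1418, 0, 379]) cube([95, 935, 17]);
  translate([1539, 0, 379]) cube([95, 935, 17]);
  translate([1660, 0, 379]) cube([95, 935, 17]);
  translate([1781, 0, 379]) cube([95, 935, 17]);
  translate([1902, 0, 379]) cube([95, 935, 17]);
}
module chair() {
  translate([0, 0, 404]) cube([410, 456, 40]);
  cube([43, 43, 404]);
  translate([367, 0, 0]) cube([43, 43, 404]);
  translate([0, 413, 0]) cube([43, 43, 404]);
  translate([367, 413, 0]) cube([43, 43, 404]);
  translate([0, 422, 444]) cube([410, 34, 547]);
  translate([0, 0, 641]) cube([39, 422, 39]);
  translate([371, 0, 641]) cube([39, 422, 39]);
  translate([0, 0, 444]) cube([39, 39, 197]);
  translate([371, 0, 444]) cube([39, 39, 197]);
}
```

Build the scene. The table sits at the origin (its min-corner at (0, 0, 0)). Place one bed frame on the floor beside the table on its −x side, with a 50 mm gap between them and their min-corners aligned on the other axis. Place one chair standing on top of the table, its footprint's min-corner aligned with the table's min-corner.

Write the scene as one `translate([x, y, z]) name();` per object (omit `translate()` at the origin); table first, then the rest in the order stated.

table();
translate([-2143, 0, 0]) bed_frame();
translate([0, 0, 712]) chair();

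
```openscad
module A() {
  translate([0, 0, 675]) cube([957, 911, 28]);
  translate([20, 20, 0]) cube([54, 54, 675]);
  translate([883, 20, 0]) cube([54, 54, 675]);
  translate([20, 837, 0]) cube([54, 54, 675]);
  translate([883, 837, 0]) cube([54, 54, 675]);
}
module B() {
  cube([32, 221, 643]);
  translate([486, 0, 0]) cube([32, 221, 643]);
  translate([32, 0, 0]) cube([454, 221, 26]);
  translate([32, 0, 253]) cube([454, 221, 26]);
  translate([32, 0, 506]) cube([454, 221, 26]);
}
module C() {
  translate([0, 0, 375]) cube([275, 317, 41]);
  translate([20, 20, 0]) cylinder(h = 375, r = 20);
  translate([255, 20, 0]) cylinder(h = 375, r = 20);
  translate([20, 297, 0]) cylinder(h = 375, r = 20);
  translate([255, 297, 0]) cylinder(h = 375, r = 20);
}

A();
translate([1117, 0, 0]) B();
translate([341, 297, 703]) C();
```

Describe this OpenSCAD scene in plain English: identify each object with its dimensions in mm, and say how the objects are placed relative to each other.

A is a table: top 957 mm (x) × 911 mm (y), 28 mm thick, upper face at z = 703 mm, on four 54×54 mm square legs, each inset 20 mm from the nearest pair of top edges, running from z = 0 to the bottom of the top.

B is a bookshelf 518 mm wide overall, 221 mm deep and 643 mm tall. The two sides are 32 mm thick vertical panels. 3 horizontal shelves of 26 mm thickness span between the inner faces of the sides; the lowest shelf sits on the floor and shelves are stacked with a clear vertical gap of 227 mm between each pair.

C is a simple wooden stool: a rectangular seat 275 mm (x) by 317 mm (y), 41 mm thick, top face at z = 416 mm, on four round legs, each 40 mm in diameter. The legs rest on z = 0, each leg's axis is inset half a diameter from the nearest pair of seat edges (so the leg's bounding box is flush with the corner).

The bookshelf is on the floor beside the table on its +x side. The stool is on top of the table, centred.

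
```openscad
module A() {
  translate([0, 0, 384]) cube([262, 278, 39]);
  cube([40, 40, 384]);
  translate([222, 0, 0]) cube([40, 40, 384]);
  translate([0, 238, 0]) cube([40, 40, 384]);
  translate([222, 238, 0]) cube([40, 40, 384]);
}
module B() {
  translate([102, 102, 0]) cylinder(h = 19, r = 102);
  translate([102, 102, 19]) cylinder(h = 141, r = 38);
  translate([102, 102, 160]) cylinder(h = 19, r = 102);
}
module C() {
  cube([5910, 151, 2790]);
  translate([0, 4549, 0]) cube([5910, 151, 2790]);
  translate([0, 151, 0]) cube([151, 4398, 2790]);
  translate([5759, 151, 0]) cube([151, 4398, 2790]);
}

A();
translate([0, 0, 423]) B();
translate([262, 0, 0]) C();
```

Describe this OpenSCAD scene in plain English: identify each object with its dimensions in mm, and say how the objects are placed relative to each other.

A is a four-legged stool. The seat is a 262×278×39 mm slab whose top surface is at z = 423 mm; four square legs, each 40×40 mm in cross-section, run from the floor (z = 0) to the underside of the seat, each flush with a corner of the seat.

B is a spool: two coaxial disc flanges of radius 102 mm and thickness 19 mm, joined by a core cylinder of radius 38 mm and height 141 mm. The lower flange rests on z = 0 and the three cylinders share a vertical axis.

C is a box-shaped house frame (walls only): outside footprint 5910×4700 mm, wall height 2790 mm, wall thickness 151 mm. The two y-facing walls run the full x-width; the two x-facing walls fit between the inner faces of the y-facing walls.

The spool is on top of the stool. The house frame is against the stool's +x side, with their −y faces flush.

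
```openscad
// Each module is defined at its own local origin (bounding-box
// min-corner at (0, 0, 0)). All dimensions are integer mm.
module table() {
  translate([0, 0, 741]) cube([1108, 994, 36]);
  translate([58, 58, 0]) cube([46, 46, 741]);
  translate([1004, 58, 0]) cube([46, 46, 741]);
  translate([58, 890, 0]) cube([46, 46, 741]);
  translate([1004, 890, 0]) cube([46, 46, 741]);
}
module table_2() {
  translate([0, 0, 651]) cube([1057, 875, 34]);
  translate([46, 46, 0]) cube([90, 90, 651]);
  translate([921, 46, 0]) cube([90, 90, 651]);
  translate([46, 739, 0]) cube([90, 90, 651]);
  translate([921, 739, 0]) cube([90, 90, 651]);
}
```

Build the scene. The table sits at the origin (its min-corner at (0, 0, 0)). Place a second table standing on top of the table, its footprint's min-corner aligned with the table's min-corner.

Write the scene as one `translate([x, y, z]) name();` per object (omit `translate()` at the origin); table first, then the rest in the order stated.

table();
translate([0, 0, 777]) table_2();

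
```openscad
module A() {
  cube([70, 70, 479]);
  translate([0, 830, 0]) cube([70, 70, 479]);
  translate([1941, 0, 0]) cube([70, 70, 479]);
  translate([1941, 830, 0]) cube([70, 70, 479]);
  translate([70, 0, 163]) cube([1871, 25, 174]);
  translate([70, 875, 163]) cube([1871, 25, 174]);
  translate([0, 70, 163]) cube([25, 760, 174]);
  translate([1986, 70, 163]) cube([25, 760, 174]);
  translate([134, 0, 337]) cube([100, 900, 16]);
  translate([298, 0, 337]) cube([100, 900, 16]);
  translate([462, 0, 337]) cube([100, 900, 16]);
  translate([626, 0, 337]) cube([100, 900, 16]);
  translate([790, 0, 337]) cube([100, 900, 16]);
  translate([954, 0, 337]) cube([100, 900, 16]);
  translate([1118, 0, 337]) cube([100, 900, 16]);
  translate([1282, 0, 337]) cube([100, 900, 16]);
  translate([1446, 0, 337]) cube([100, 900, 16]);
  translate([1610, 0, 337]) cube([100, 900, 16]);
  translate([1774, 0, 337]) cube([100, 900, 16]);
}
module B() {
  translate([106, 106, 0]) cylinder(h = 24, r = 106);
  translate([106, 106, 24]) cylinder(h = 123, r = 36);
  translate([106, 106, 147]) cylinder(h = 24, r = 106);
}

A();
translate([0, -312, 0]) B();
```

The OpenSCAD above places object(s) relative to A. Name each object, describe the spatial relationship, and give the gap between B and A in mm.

The spool's nearest face is 100 mm from the bed frame's −y face.

A is a bed frame. B is a spool. The spool is on the floor beside the bed frame on its −y side. The gap between the spool and the bed frame is 100 mm.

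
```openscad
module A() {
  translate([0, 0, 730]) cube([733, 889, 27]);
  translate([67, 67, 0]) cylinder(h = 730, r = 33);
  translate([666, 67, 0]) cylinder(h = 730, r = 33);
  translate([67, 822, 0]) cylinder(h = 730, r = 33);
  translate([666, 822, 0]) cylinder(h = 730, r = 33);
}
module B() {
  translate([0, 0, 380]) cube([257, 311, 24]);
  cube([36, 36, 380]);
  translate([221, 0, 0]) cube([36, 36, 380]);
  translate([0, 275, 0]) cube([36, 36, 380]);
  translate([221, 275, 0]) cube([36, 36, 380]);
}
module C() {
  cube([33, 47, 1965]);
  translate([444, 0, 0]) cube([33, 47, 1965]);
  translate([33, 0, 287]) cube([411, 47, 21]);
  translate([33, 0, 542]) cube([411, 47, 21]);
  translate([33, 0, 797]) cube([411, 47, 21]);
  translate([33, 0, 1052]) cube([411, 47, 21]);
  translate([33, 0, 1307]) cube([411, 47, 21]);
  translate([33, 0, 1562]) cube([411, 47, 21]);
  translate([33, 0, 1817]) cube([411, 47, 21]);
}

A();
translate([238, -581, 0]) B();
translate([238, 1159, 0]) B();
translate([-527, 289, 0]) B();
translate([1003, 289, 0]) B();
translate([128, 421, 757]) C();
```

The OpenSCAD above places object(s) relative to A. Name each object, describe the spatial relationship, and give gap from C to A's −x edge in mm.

A is a table. B is a stool. C is a ladder. Four stools sit around the table at the −y, +y, −x, +x sides. The ladder is on top of the table, centred. The gap from the ladder to the table's −x edge is 128 mm.

The ladder's min-x is at 128; the table's min-x is 0; gap = 128 mm.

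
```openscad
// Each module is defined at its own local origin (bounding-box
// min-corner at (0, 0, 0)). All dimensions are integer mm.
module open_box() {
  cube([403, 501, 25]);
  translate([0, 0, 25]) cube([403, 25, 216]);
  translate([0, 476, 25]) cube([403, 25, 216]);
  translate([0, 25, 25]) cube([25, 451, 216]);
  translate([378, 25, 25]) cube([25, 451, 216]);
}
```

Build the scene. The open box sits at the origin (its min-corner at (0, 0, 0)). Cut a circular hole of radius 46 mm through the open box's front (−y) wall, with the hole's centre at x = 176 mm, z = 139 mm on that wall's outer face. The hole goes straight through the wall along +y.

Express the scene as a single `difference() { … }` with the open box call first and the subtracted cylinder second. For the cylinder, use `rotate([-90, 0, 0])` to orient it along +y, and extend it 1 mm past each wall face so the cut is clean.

difference() {
  open_box();
  translate([176, -1, 139]) rotate([-90, 0, 0]) cylinder(h = 27, r = 46);
}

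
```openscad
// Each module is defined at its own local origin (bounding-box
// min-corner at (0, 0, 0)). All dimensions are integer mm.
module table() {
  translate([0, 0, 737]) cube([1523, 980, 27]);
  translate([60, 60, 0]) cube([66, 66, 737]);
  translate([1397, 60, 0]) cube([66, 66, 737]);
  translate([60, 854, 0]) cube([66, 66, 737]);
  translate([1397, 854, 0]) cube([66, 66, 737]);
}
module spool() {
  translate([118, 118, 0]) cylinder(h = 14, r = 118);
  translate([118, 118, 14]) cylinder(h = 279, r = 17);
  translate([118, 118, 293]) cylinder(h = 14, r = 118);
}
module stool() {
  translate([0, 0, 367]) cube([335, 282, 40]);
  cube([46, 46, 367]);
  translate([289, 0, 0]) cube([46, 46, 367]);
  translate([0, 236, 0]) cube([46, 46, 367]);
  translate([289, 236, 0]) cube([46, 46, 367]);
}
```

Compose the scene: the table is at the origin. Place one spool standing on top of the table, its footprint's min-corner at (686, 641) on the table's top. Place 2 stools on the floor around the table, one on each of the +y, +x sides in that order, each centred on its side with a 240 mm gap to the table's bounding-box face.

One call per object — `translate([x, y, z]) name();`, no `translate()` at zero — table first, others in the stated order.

table();
translate([686, 641, 764]) spool();
translate([594, 1220, 0]) stool();
translate([1763, 349, 0]) stool();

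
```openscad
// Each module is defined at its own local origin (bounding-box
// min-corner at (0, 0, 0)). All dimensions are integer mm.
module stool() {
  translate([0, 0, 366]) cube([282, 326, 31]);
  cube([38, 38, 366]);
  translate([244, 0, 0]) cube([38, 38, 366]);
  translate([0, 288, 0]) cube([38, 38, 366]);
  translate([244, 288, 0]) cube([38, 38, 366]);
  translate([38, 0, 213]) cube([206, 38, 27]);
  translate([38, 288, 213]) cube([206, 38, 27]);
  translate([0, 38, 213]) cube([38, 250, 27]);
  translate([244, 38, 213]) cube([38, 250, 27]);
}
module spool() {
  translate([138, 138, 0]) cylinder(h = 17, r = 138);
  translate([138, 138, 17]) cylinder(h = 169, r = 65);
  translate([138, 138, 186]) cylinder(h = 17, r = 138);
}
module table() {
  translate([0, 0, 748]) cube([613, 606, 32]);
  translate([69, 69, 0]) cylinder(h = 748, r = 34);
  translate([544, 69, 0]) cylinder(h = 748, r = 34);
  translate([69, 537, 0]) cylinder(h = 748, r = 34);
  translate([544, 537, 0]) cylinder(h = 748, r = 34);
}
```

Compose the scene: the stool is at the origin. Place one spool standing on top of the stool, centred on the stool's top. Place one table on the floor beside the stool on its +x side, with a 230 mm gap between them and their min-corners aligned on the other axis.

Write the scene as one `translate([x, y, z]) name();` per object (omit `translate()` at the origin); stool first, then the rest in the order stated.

stool();
translate([3, 25, 397]) spool();
translate([512, 0, 0]) table();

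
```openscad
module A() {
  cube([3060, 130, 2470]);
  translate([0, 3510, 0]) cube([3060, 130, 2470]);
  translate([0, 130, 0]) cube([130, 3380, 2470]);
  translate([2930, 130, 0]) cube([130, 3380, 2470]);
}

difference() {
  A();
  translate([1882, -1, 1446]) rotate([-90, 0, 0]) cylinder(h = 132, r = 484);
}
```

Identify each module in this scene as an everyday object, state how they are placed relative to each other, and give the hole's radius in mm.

A is a house frame. The house frame has a circular hole through its front wall. The hole's radius is 484 mm.

The subtracted cylinder has r = 484 mm.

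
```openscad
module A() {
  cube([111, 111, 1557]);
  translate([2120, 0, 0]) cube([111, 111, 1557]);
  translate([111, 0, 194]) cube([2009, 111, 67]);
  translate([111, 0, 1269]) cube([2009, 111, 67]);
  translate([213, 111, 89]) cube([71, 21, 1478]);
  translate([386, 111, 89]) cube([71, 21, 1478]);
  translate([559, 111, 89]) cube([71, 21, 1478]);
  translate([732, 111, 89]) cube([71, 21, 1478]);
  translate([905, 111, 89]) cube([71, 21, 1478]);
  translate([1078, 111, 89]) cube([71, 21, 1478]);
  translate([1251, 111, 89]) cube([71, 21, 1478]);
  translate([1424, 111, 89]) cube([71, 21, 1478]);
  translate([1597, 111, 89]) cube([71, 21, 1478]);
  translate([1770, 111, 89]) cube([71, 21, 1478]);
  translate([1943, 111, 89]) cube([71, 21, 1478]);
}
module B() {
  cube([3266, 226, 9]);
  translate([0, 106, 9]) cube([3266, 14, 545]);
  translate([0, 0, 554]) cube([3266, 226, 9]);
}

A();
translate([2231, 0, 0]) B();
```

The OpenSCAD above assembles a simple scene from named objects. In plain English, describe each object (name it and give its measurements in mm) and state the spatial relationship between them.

A is a fence section. Two 111×111 mm posts, 1557 mm tall, stand on the floor with a clear span of 2009 mm between their inner faces. Two horizontal rails of 111×67 mm section span the gap between the posts with their undersides at z = 194 mm and z = 1269 mm, flush with the posts' −y face. 11 pickets, each 71 mm wide, 21 mm thick and 1478 mm tall, are fixed to the +y face of the rails with their bottoms at z = 89 mm, evenly spaced across the span with equal gaps (rounded down to the nearest mm) at the −x end and between each pair — any rounding remainder accumulates at the +x end.

B is an I-beam lying along x, 3266 mm long. Overall section height 563 mm. Two flanges 226 mm wide (y) and 9 mm thick, one on the floor and one at the top; a web 14 mm thick runs between them, centred on the flange width.

The I-beam is against the fence section's +x side, with their −y faces flush.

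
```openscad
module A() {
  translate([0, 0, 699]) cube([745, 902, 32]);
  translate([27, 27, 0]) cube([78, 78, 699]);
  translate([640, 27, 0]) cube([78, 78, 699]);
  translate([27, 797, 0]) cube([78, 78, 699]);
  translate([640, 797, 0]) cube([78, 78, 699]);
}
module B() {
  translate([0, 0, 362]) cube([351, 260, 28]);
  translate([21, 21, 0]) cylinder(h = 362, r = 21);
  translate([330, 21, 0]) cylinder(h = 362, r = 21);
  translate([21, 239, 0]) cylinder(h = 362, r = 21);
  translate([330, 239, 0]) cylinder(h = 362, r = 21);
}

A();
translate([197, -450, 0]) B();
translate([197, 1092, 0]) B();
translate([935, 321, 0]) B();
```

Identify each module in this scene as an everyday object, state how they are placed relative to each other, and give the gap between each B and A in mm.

Each stool's nearest face is 190 mm from the table's bounding box.

A is a table. B is a stool. Three stools sit around the table at the −y, +y, +x sides. The gap between each stool and the table is 190 mm.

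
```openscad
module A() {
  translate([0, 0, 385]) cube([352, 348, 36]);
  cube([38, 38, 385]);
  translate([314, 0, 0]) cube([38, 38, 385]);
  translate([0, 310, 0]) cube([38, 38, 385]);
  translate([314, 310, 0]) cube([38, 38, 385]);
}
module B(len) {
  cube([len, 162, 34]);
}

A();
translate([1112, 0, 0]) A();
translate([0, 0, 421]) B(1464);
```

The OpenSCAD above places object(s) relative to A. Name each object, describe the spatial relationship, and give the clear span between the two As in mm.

Second stool starts at x = 1112; first ends at x = 352; clear span = 1112 − 352 = 760 mm.

A is a stool. B is a beam. A beam spans the tops of two stools. The clear span between the two stools is 760 mm.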